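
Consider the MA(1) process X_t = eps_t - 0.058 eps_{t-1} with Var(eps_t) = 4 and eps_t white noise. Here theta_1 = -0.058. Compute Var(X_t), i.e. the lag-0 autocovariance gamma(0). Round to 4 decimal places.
\gamma(0) = 4.0135

For an MA(q) process X_t = eps_t + sum_i theta_i eps_{t-i} with
Var(eps_t) = sigma^2, the variance is
  gamma(0) = sigma^2 * (1 + sum_i theta_i^2).
  sum_i theta_i^2 = (-0.058)^2 = 0.003364.
  gamma(0) = 4 * (1 + 0.003364) = 4 * 1.003364 = 4.013456, which rounds to 4.0135.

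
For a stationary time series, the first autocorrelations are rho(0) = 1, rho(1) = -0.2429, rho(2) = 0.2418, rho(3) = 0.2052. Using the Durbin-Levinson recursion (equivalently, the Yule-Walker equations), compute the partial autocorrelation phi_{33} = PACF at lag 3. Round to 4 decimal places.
\phi_{33} = 0.3310

The PACF at lag k is phi_{kk}, the last component of the solution
to the Yule-Walker system G_k phi = r_k where
  (G_k)_{ij} = rho(|i - j|), (r_k)_i = rho(i), i,j = 1..k.
Equivalently, Durbin-Levinson gives phi_{kk} iteratively:
  phi_{11} = rho(1)
  phi_{kk} = [rho(k) - sum_{j=1..k-1} phi_{k-1,j} rho(k-j)]
            / [1 - sum_{j=1..k-1} phi_{k-1,j} rho(j)],
  phi_{k,j} = phi_{k-1,j} - phi_{kk} phi_{k-1,k-j},  j = 1..k-1.
Step k = 1:
  phi_11 = rho(1) = -0.2429.
Step k = 2:
  phi_22 = [rho(2) - phi_11 rho(1)] / [1 - phi_11 rho(1)] = [0.2418 - (-0.2429)(-0.2429)] / [1 - (-0.2429)(-0.2429)]
         = 0.18279959 / 0.94099959 = 0.194261.
  Update: phi_21 = phi_11 - phi_22 phi_11 = -0.2429 - (0.194261)(-0.2429) = -0.195714.
Step k = 3:
  phi_33 = [rho(3) - phi_21 rho(2) - phi_22 rho(1)] / [1 - phi_21 rho(1) - phi_22 rho(2)]
    numerator   = 0.2052 - (-0.195714)(0.2418) - (0.194261)(-0.2429) = 0.29970966
    denominator = 1 - (-0.195714)(-0.2429) - (0.194261)(0.2418) = 0.90548875
  phi_33 = 0.29970966 / 0.90548875 = 0.331.
Therefore phi_{33} = 0.3310.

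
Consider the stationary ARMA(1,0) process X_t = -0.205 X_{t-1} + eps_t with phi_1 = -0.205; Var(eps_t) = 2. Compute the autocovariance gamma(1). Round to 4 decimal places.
\gamma(1) = -0.4280

Multiply the model equation by X_{t-k} and take expectations. With theta_0 = psi_0 = 1 and psi_j the MA(infinity) weights, this gives
  gamma(k) - sum_i phi_i gamma(k-i) = c_k,
  c_k = sigma^2 * sum_{j=k..q} theta_j psi_{j-k}   (c_k = 0 for k > q),
using gamma(-m) = gamma(m).
Pure AR (q = 0): c_0 = sigma^2 = 2, c_k = 0 for k >= 1.
Equations for k = 0 and k = 1 (AR order 1):
  gamma(0) = phi_1 gamma(1) + c_0
  gamma(1) = phi_1 gamma(0) + c_1
Substituting the second into the first: gamma(0) (1 - phi_1^2) = c_0 + phi_1 c_1, so
  gamma(0) = c_0 / (1 - phi_1^2) = 2 / (1 - (-0.205)^2) = 2 / 0.957975 = 2.087737.
  gamma(1) = phi_1 gamma(0) = (-0.205)(2.087737) = -0.427986.
Therefore gamma(1) = -0.4280 (to 4 decimal places).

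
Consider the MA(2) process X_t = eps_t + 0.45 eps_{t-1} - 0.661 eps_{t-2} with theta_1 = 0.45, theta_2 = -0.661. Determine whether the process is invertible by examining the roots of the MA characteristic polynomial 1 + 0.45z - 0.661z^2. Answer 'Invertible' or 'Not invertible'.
\text{Not invertible}

The MA(q) characteristic polynomial is P(z) = 1 + 0.45z - 0.661z^2.
Invertibility requires all roots to lie outside the unit circle, i.e. |z| > 1 for every root.
Set 1 + (0.45) z + (-0.661) z^2 = 0, i.e. a z^2 + b z + c = 0 with a = -0.661, b = 0.45, c = 1.
Discriminant D = b^2 - 4ac = (0.45)^2 - 4*(-0.661)*1 = 0.2025 - (-2.644) = 2.8465.
D >= 0, so the roots are real: z = (-b +/- sqrt(D)) / (2a) = (-0.45 +/- 1.687157) / (-1.322).
  z_1 = (-0.45 + 1.687157) / (-1.322) = -0.9358,   |z_1| = 0.9358.
  z_2 = (-0.45 - 1.687157) / (-1.322) = 1.6166,   |z_2| = 1.6166.
Moduli of all roots: 0.9358, 1.6166.
All moduli strictly greater than 1? No.
Verdict: Not invertible.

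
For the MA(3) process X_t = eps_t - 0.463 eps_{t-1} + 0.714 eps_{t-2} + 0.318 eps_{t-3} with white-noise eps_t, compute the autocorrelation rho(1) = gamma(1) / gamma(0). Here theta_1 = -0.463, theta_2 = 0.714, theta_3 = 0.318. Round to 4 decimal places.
\rho(1) = -0.3104

For an MA(q) process with theta_0 = 1, the autocovariance is
  gamma(k) = sigma^2 * sum_{i=0..q-k} theta_i * theta_{i+k},
and rho(k) = gamma(k) / gamma(0). Sigma^2 cancels.
  numerator   = (1)*(-0.463) + (-0.463)*(0.714) + (0.714)*(0.318) = -0.56653.
  denominator = (1)^2 + (-0.463)^2 + (0.714)^2 + (0.318)^2 = 1.825289.
  rho(1) = -0.56653 / 1.825289 = -0.3104.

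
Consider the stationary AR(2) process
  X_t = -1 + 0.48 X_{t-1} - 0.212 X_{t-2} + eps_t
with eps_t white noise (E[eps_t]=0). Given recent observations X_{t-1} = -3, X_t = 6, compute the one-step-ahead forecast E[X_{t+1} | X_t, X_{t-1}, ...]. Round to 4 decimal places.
E[X_{t+1} \mid \mathcal F_t] = 2.5160

For an AR(p) model X_t = c + sum_i phi_i X_{t-i} + eps_t, the
one-step-ahead conditional mean is
  E[X_{t+1} | X_t, ...] = c + sum_i phi_i X_{t+1-i}.
Substitute known values:
  E[X_{t+1} | ...] = -1 + (0.48) * (6) + (-0.212) * (-3)
                   = 2.5160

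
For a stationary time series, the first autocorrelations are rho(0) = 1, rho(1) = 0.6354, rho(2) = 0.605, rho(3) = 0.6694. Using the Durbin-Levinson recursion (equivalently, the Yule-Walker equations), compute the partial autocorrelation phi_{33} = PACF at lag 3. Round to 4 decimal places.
\phi_{33} = 0.3791

The PACF at lag k is phi_{kk}, the last component of the solution
to the Yule-Walker system G_k phi = r_k where
  (G_k)_{ij} = rho(|i - j|), (r_k)_i = rho(i), i,j = 1..k.
Equivalently, Durbin-Levinson gives phi_{kk} iteratively:
  phi_{11} = rho(1)
  phi_{kk} = [rho(k) - sum_{j=1..k-1} phi_{k-1,j} rho(k-j)]
            / [1 - sum_{j=1..k-1} phi_{k-1,j} rho(j)],
  phi_{k,j} = phi_{k-1,j} - phi_{kk} phi_{k-1,k-j},  j = 1..k-1.
Step k = 1:
  phi_11 = rho(1) = 0.6354.
Step k = 2:
  phi_22 = [rho(2) - phi_11 rho(1)] / [1 - phi_11 rho(1)] = [0.605 - (0.6354)(0.6354)] / [1 - (0.6354)(0.6354)]
         = 0.20126684 / 0.59626684 = 0.337545.
  Update: phi_21 = phi_11 - phi_22 phi_11 = 0.6354 - (0.337545)(0.6354) = 0.420924.
Step k = 3:
  phi_33 = [rho(3) - phi_21 rho(2) - phi_22 rho(1)] / [1 - phi_21 rho(1) - phi_22 rho(2)]
    numerator   = 0.6694 - (0.420924)(0.605) - (0.337545)(0.6354) = 0.20026496
    denominator = 1 - (0.420924)(0.6354) - (0.337545)(0.605) = 0.52833024
  phi_33 = 0.20026496 / 0.52833024 = 0.3791.
Therefore phi_{33} = 0.3791.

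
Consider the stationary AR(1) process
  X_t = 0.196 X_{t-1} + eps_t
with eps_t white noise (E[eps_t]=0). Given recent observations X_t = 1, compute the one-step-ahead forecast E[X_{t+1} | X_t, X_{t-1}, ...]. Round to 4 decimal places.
E[X_{t+1} \mid \mathcal F_t] = 0.1960

For an AR(p) model X_t = c + sum_i phi_i X_{t-i} + eps_t, the
one-step-ahead conditional mean is
  E[X_{t+1} | X_t, ...] = c + sum_i phi_i X_{t+1-i}.
Substitute known values:
  E[X_{t+1} | ...] = (0.196) * (1)
                   = 0.1960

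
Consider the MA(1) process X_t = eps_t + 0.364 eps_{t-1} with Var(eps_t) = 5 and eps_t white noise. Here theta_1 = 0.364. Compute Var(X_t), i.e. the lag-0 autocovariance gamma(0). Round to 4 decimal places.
\gamma(0) = 5.6625

For an MA(q) process X_t = eps_t + sum_i theta_i eps_{t-i} with
Var(eps_t) = sigma^2, the variance is
  gamma(0) = sigma^2 * (1 + sum_i theta_i^2).
  sum_i theta_i^2 = (0.364)^2 = 0.132496.
  gamma(0) = 5 * (1 + 0.132496) = 5 * 1.132496 = 5.66248, which rounds to 5.6625.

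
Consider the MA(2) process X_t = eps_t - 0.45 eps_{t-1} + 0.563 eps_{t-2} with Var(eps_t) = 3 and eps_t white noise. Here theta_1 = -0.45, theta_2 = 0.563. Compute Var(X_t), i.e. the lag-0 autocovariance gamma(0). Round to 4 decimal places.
\gamma(0) = 4.5584

For an MA(q) process X_t = eps_t + sum_i theta_i eps_{t-i} with
Var(eps_t) = sigma^2, the variance is
  gamma(0) = sigma^2 * (1 + sum_i theta_i^2).
  sum_i theta_i^2 = (-0.45)^2 + (0.563)^2 = 0.2025 + 0.316969 = 0.519469.
  gamma(0) = 3 * (1 + 0.519469) = 3 * 1.519469 = 4.558407, which rounds to 4.5584.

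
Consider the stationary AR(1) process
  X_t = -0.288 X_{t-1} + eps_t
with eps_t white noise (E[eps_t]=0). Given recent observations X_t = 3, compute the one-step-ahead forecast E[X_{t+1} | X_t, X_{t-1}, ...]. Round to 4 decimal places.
E[X_{t+1} \mid \mathcal F_t] = -0.8640

For an AR(p) model X_t = c + sum_i phi_i X_{t-i} + eps_t, the
one-step-ahead conditional mean is
  E[X_{t+1} | X_t, ...] = c + sum_i phi_i X_{t+1-i}.
Substitute known values:
  E[X_{t+1} | ...] = (-0.288) * (3)
                   = -0.8640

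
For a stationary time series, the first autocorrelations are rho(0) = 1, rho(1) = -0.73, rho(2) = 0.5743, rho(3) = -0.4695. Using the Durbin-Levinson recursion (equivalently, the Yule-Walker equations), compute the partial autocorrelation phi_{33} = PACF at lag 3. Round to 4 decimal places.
\phi_{33} = -0.0490

The PACF at lag k is phi_{kk}, the last component of the solution
to the Yule-Walker system G_k phi = r_k where
  (G_k)_{ij} = rho(|i - j|), (r_k)_i = rho(i), i,j = 1..k.
Equivalently, Durbin-Levinson gives phi_{kk} iteratively:
  phi_{11} = rho(1)
  phi_{kk} = [rho(k) - sum_{j=1..k-1} phi_{k-1,j} rho(k-j)]
            / [1 - sum_{j=1..k-1} phi_{k-1,j} rho(j)],
  phi_{k,j} = phi_{k-1,j} - phi_{kk} phi_{k-1,k-j},  j = 1..k-1.
Step k = 1:
  phi_11 = rho(1) = -0.73.
Step k = 2:
  phi_22 = [rho(2) - phi_11 rho(1)] / [1 - phi_11 rho(1)] = [0.5743 - (-0.73)(-0.73)] / [1 - (-0.73)(-0.73)]
         = 0.0414 / 0.4671 = 0.088632.
  Update: phi_21 = phi_11 - phi_22 phi_11 = -0.73 - (0.088632)(-0.73) = -0.665299.
Step k = 3:
  phi_33 = [rho(3) - phi_21 rho(2) - phi_22 rho(1)] / [1 - phi_21 rho(1) - phi_22 rho(2)]
    numerator   = -0.4695 - (-0.665299)(0.5743) - (0.088632)(-0.73) = -0.02271764
    denominator = 1 - (-0.665299)(-0.73) - (0.088632)(0.5743) = 0.46343064
  phi_33 = -0.02271764 / 0.46343064 = -0.049.
Therefore phi_{33} = -0.0490.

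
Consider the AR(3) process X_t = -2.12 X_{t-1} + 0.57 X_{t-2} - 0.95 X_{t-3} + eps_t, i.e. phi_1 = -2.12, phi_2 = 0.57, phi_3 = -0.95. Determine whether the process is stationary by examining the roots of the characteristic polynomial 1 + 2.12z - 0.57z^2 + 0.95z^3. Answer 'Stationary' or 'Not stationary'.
\text{Not stationary}

The AR(p) characteristic polynomial is P(z) = 1 + 2.12z - 0.57z^2 + 0.95z^3.
Stationarity requires all roots to lie outside the unit circle, i.e. |z| > 1 for every root.
Degree 3: look for a simple real root z0 first, then factor out (1 - z/z0) and solve the remaining quadratic.
Testing z0 = -0.4: P(-0.4) = 1 + (2.12)(-0.4) + (-0.57)(-0.4)^2 + (0.95)(-0.4)^3
  = 1 + (-0.848) + (-0.0912) + (-0.0608) = 0.  So z_0 = -0.4 is a root, |z_0| = 0.4.
Divide out the factor (1 + 2.5 z) = (1 - z/z0) (since 1/z0 = -2.5):
  P(z) = (1 + 2.5 z)(1 + (-0.38) z + (0.38) z^2)
  [check: z-coef -0.38 - (-2.5) = 2.12; z^2-coef 0.38 - (-2.5)(-0.38) = -0.57; z^3-coef -(-2.5)(0.38) = 0.95.]
Remaining roots from the quadratic factor 1 + (-0.38) z + (0.38) z^2:
  Set 1 + (-0.38) z + (0.38) z^2 = 0, i.e. a z^2 + b z + c = 0 with a = 0.38, b = -0.38, c = 1.
  Discriminant D = b^2 - 4ac = (-0.38)^2 - 4*(0.38)*1 = 0.1444 - (1.52) = -1.3756.
  D < 0, so the roots are the complex-conjugate pair z = (-b +/- i sqrt(-D)) / (2a) = 0.5 +/- 1.5432i.
  For a conjugate pair |z|^2 = z * conj(z) = (product of roots) = c/a = 1/(0.38) = 2.631579, so |z| = sqrt(2.631579) = 1.6222 for both roots.
Moduli of all roots: 0.4000, 1.6222, 1.6222.
All moduli strictly greater than 1? No.
Verdict: Not stationary.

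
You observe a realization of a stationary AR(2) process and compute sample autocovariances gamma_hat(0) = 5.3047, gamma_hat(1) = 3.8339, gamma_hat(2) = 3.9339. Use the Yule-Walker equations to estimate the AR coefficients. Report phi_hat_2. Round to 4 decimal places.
\hat\phi_{2} = 0.4590

The Yule-Walker equations for an AR(p) process read, in matrix form,
  Gamma_p phi = r_p,   with   (Gamma_p)_{ij} = gamma(|i - j|),
                       (r_p)_i = gamma(i),   i,j = 1..p.
Substitute the sample gammas (Toeplitz matrix and right-hand side of size 2):
  Gamma_p = [[5.3047, 3.8339], [3.8339, 5.3047]]
  r_p     = [3.8339, 3.9339]
Written out:
  5.3047 phi_1 + 3.8339 phi_2 = 3.8339
  3.8339 phi_1 + 5.3047 phi_2 = 3.9339
Solve by Cramer's rule:
  det = gamma(0)^2 - gamma(1)^2 = (5.3047)^2 - (3.8339)^2 = 28.13984209 - 14.69878921 = 13.44105288
  phi_hat_1 = [gamma(1) gamma(0) - gamma(1) gamma(2)] / det = [(3.8339)(5.3047) - (3.8339)(3.9339)] / 13.44105288 = 5.25551012 / 13.44105288 = 0.391
  phi_hat_2 = [gamma(0) gamma(2) - gamma(1)^2] / det = [(5.3047)(3.9339) - (3.8339)^2] / 13.44105288 = 6.16937012 / 13.44105288 = 0.459
So phi_hat = [0.3910, 0.4590].
Therefore phi_hat_2 = 0.4590.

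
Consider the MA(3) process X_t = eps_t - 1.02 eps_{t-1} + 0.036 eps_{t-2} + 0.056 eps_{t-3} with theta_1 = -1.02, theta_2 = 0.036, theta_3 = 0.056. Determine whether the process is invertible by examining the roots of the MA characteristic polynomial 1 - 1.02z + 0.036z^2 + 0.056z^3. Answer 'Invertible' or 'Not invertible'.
\text{Invertible}

The MA(q) characteristic polynomial is P(z) = 1 - 1.02z + 0.036z^2 + 0.056z^3.
Invertibility requires all roots to lie outside the unit circle, i.e. |z| > 1 for every root.
Degree 3: look for a simple real root z0 first, then factor out (1 - z/z0) and solve the remaining quadratic.
Testing z0 = -5: P(-5) = 1 + (-1.02)(-5) + (0.036)(-5)^2 + (0.056)(-5)^3
  = 1 + (5.1) + (0.9) + (-7) = 0.  So z_0 = -5 is a root, |z_0| = 5.
Divide out the factor (1 + 0.2 z) = (1 - z/z0) (since 1/z0 = -0.2):
  P(z) = (1 + 0.2 z)(1 + (-1.22) z + (0.28) z^2)
  [check: z-coef -1.22 - (-0.2) = -1.02; z^2-coef 0.28 - (-0.2)(-1.22) = 0.036; z^3-coef -(-0.2)(0.28) = 0.056.]
Remaining roots from the quadratic factor 1 + (-1.22) z + (0.28) z^2:
  Set 1 + (-1.22) z + (0.28) z^2 = 0, i.e. a z^2 + b z + c = 0 with a = 0.28, b = -1.22, c = 1.
  Discriminant D = b^2 - 4ac = (-1.22)^2 - 4*(0.28)*1 = 1.4884 - (1.12) = 0.3684.
  D >= 0, so the roots are real: z = (-b +/- sqrt(D)) / (2a) = (1.22 +/- 0.60696) / (0.56).
    z_1 = (1.22 + 0.60696) / (0.56) = 3.2624,   |z_1| = 3.2624.
    z_2 = (1.22 - 0.60696) / (0.56) = 1.0947,   |z_2| = 1.0947.
Moduli of all roots: 5.0000, 3.2624, 1.0947.
All moduli strictly greater than 1? Yes.
Verdict: Invertible.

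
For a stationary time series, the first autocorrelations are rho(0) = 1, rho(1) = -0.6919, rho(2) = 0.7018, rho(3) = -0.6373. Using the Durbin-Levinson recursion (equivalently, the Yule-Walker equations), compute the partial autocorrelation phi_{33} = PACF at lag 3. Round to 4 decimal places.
\phi_{33} = -0.1490

The PACF at lag k is phi_{kk}, the last component of the solution
to the Yule-Walker system G_k phi = r_k where
  (G_k)_{ij} = rho(|i - j|), (r_k)_i = rho(i), i,j = 1..k.
Equivalently, Durbin-Levinson gives phi_{kk} iteratively:
  phi_{11} = rho(1)
  phi_{kk} = [rho(k) - sum_{j=1..k-1} phi_{k-1,j} rho(k-j)]
            / [1 - sum_{j=1..k-1} phi_{k-1,j} rho(j)],
  phi_{k,j} = phi_{k-1,j} - phi_{kk} phi_{k-1,k-j},  j = 1..k-1.
Step k = 1:
  phi_11 = rho(1) = -0.6919.
Step k = 2:
  phi_22 = [rho(2) - phi_11 rho(1)] / [1 - phi_11 rho(1)] = [0.7018 - (-0.6919)(-0.6919)] / [1 - (-0.6919)(-0.6919)]
         = 0.22307439 / 0.52127439 = 0.42794.
  Update: phi_21 = phi_11 - phi_22 phi_11 = -0.6919 - (0.42794)(-0.6919) = -0.395808.
Step k = 3:
  phi_33 = [rho(3) - phi_21 rho(2) - phi_22 rho(1)] / [1 - phi_21 rho(1) - phi_22 rho(2)]
    numerator   = -0.6373 - (-0.395808)(0.7018) - (0.42794)(-0.6919) = -0.06342995
    denominator = 1 - (-0.395808)(-0.6919) - (0.42794)(0.7018) = 0.42581184
  phi_33 = -0.06342995 / 0.42581184 = -0.149.
Therefore phi_{33} = -0.1490.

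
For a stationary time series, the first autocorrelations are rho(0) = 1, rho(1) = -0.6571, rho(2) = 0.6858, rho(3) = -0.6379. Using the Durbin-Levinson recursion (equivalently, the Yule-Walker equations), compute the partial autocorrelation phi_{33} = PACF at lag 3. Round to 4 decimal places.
\phi_{33} = -0.2089

The PACF at lag k is phi_{kk}, the last component of the solution
to the Yule-Walker system G_k phi = r_k where
  (G_k)_{ij} = rho(|i - j|), (r_k)_i = rho(i), i,j = 1..k.
Equivalently, Durbin-Levinson gives phi_{kk} iteratively:
  phi_{11} = rho(1)
  phi_{kk} = [rho(k) - sum_{j=1..k-1} phi_{k-1,j} rho(k-j)]
            / [1 - sum_{j=1..k-1} phi_{k-1,j} rho(j)],
  phi_{k,j} = phi_{k-1,j} - phi_{kk} phi_{k-1,k-j},  j = 1..k-1.
Step k = 1:
  phi_11 = rho(1) = -0.6571.
Step k = 2:
  phi_22 = [rho(2) - phi_11 rho(1)] / [1 - phi_11 rho(1)] = [0.6858 - (-0.6571)(-0.6571)] / [1 - (-0.6571)(-0.6571)]
         = 0.25401959 / 0.56821959 = 0.447045.
  Update: phi_21 = phi_11 - phi_22 phi_11 = -0.6571 - (0.447045)(-0.6571) = -0.363347.
Step k = 3:
  phi_33 = [rho(3) - phi_21 rho(2) - phi_22 rho(1)] / [1 - phi_21 rho(1) - phi_22 rho(2)]
    numerator   = -0.6379 - (-0.363347)(0.6858) - (0.447045)(-0.6571) = -0.09496359
    denominator = 1 - (-0.363347)(-0.6571) - (0.447045)(0.6858) = 0.45466146
  phi_33 = -0.09496359 / 0.45466146 = -0.2089.
Therefore phi_{33} = -0.2089.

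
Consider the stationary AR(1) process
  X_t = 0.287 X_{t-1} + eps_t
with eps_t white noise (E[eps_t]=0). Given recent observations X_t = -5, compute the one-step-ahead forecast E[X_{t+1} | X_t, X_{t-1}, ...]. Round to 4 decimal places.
E[X_{t+1} \mid \mathcal F_t] = -1.4350

For an AR(p) model X_t = c + sum_i phi_i X_{t-i} + eps_t, the
one-step-ahead conditional mean is
  E[X_{t+1} | X_t, ...] = c + sum_i phi_i X_{t+1-i}.
Substitute known values:
  E[X_{t+1} | ...] = (0.287) * (-5)
                   = -1.4350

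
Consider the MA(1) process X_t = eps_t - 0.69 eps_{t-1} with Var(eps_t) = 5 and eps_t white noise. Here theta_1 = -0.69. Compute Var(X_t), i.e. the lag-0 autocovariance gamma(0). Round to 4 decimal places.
\gamma(0) = 7.3805

For an MA(q) process X_t = eps_t + sum_i theta_i eps_{t-i} with
Var(eps_t) = sigma^2, the variance is
  gamma(0) = sigma^2 * (1 + sum_i theta_i^2).
  sum_i theta_i^2 = (-0.69)^2 = 0.4761.
  gamma(0) = 5 * (1 + 0.4761) = 5 * 1.4761 = 7.3805.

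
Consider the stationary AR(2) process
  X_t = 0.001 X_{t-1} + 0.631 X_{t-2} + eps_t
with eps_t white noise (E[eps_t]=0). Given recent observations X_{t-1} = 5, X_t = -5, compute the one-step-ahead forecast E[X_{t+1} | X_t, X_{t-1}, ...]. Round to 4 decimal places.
E[X_{t+1} \mid \mathcal F_t] = 3.1500

For an AR(p) model X_t = c + sum_i phi_i X_{t-i} + eps_t, the
one-step-ahead conditional mean is
  E[X_{t+1} | X_t, ...] = c + sum_i phi_i X_{t+1-i}.
Substitute known values:
  E[X_{t+1} | ...] = (0.001) * (-5) + (0.631) * (5)
                   = 3.1500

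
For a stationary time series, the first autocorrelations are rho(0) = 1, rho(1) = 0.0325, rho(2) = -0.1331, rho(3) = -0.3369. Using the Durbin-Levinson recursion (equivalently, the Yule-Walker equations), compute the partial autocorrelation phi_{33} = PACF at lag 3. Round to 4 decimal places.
\phi_{33} = -0.3340

The PACF at lag k is phi_{kk}, the last component of the solution
to the Yule-Walker system G_k phi = r_k where
  (G_k)_{ij} = rho(|i - j|), (r_k)_i = rho(i), i,j = 1..k.
Equivalently, Durbin-Levinson gives phi_{kk} iteratively:
  phi_{11} = rho(1)
  phi_{kk} = [rho(k) - sum_{j=1..k-1} phi_{k-1,j} rho(k-j)]
            / [1 - sum_{j=1..k-1} phi_{k-1,j} rho(j)],
  phi_{k,j} = phi_{k-1,j} - phi_{kk} phi_{k-1,k-j},  j = 1..k-1.
Step k = 1:
  phi_11 = rho(1) = 0.0325.
Step k = 2:
  phi_22 = [rho(2) - phi_11 rho(1)] / [1 - phi_11 rho(1)] = [-0.1331 - (0.0325)(0.0325)] / [1 - (0.0325)(0.0325)]
         = -0.13415625 / 0.99894375 = -0.134298.
  Update: phi_21 = phi_11 - phi_22 phi_11 = 0.0325 - (-0.134298)(0.0325) = 0.036865.
Step k = 3:
  phi_33 = [rho(3) - phi_21 rho(2) - phi_22 rho(1)] / [1 - phi_21 rho(1) - phi_22 rho(2)]
    numerator   = -0.3369 - (0.036865)(-0.1331) - (-0.134298)(0.0325) = -0.32762862
    denominator = 1 - (0.036865)(0.0325) - (-0.134298)(-0.1331) = 0.98092682
  phi_33 = -0.32762862 / 0.98092682 = -0.334.
Therefore phi_{33} = -0.3340.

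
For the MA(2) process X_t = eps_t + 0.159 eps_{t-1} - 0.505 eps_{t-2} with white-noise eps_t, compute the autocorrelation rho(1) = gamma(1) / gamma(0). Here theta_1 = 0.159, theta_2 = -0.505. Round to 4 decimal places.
\rho(1) = 0.0615

For an MA(q) process with theta_0 = 1, the autocovariance is
  gamma(k) = sigma^2 * sum_{i=0..q-k} theta_i * theta_{i+k},
and rho(k) = gamma(k) / gamma(0). Sigma^2 cancels.
  numerator   = (1)*(0.159) + (0.159)*(-0.505) = 0.078705.
  denominator = (1)^2 + (0.159)^2 + (-0.505)^2 = 1.280306.
  rho(1) = 0.078705 / 1.280306 = 0.0615.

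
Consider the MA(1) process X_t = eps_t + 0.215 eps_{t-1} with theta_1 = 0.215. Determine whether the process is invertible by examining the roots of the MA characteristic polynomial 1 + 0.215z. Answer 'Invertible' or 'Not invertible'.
\text{Invertible}

The MA(q) characteristic polynomial is P(z) = 1 + 0.215z.
Invertibility requires all roots to lie outside the unit circle, i.e. |z| > 1 for every root.
This is linear in z: 1 + (0.215) z = 0  =>  z = -1/(0.215) = -4.651163,  |z| = 4.651163.
Moduli of all roots: 4.6512.
All moduli strictly greater than 1? Yes.
Verdict: Invertible.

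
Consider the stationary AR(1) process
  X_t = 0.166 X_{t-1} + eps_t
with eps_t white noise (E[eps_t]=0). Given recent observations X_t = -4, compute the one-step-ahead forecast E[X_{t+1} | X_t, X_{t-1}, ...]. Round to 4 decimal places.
E[X_{t+1} \mid \mathcal F_t] = -0.6640

For an AR(p) model X_t = c + sum_i phi_i X_{t-i} + eps_t, the
one-step-ahead conditional mean is
  E[X_{t+1} | X_t, ...] = c + sum_i phi_i X_{t+1-i}.
Substitute known values:
  E[X_{t+1} | ...] = (0.166) * (-4)
                   = -0.6640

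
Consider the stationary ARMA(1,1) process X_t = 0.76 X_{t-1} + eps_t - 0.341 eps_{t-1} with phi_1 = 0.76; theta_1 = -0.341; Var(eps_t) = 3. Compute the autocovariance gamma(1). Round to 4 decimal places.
\gamma(1) = 2.2046

Multiply the model equation by X_{t-k} and take expectations. With theta_0 = psi_0 = 1 and psi_j the MA(infinity) weights, this gives
  gamma(k) - sum_i phi_i gamma(k-i) = c_k,
  c_k = sigma^2 * sum_{j=k..q} theta_j psi_{j-k}   (c_k = 0 for k > q),
using gamma(-m) = gamma(m).
psi-weights needed (psi_j = theta_j + sum_i phi_i psi_{j-i}):
  psi_1 = theta_1 + phi_1 = -0.341 + (0.76) = 0.419
Right-hand sides:
  c_0 = sigma^2 (1 + theta_1 psi_1) = 3 * (1 + (-0.341)(0.419)) = 3 * 0.857121 = 2.571363
  c_1 = sigma^2 theta_1 = 3 * (-0.341) = -1.023
  c_2 = 0
Equations for k = 0 and k = 1 (AR order 1):
  gamma(0) = phi_1 gamma(1) + c_0
  gamma(1) = phi_1 gamma(0) + c_1
Substituting the second into the first: gamma(0) (1 - phi_1^2) = c_0 + phi_1 c_1, so
  gamma(0) = (c_0 + phi_1 c_1) / (1 - phi_1^2) = (2.571363 + (0.76)(-1.023)) / (1 - (0.76)^2) = 1.793883 / 0.4224 = 4.246882.
  gamma(1) = phi_1 gamma(0) + c_1 = (0.76)(4.246882) + (-1.023) = 2.20463.
Therefore gamma(1) = 2.2046 (to 4 decimal places).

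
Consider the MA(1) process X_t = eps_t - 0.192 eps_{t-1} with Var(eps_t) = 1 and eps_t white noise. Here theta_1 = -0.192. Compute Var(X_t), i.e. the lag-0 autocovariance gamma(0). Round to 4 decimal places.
\gamma(0) = 1.0369

For an MA(q) process X_t = eps_t + sum_i theta_i eps_{t-i} with
Var(eps_t) = sigma^2, the variance is
  gamma(0) = sigma^2 * (1 + sum_i theta_i^2).
  sum_i theta_i^2 = (-0.192)^2 = 0.036864.
  gamma(0) = 1 * (1 + 0.036864) = 1 * 1.036864 = 1.036864, which rounds to 1.0369.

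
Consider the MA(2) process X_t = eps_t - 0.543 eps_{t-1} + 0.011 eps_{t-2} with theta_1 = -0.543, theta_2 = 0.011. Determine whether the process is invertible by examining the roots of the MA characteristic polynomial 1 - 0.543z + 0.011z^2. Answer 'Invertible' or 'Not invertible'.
\text{Invertible}

The MA(q) characteristic polynomial is P(z) = 1 - 0.543z + 0.011z^2.
Invertibility requires all roots to lie outside the unit circle, i.e. |z| > 1 for every root.
Set 1 + (-0.543) z + (0.011) z^2 = 0, i.e. a z^2 + b z + c = 0 with a = 0.011, b = -0.543, c = 1.
Discriminant D = b^2 - 4ac = (-0.543)^2 - 4*(0.011)*1 = 0.294849 - (0.044) = 0.250849.
D >= 0, so the roots are real: z = (-b +/- sqrt(D)) / (2a) = (0.543 +/- 0.500848) / (0.022).
  z_1 = (0.543 + 0.500848) / (0.022) = 47.4476,   |z_1| = 47.4476.
  z_2 = (0.543 - 0.500848) / (0.022) = 1.916,   |z_2| = 1.916.
Moduli of all roots: 47.4476, 1.9160.
All moduli strictly greater than 1? Yes.
Verdict: Invertible.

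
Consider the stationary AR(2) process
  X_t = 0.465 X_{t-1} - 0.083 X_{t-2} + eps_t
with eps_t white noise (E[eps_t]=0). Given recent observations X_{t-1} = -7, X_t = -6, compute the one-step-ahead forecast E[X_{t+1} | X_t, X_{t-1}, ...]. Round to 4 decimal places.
E[X_{t+1} \mid \mathcal F_t] = -2.2090

For an AR(p) model X_t = c + sum_i phi_i X_{t-i} + eps_t, the
one-step-ahead conditional mean is
  E[X_{t+1} | X_t, ...] = c + sum_i phi_i X_{t+1-i}.
Substitute known values:
  E[X_{t+1} | ...] = (0.465) * (-6) + (-0.083) * (-7)
                   = -2.2090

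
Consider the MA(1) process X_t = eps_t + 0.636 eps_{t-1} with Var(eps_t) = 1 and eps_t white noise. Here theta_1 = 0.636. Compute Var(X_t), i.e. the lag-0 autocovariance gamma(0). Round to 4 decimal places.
\gamma(0) = 1.4045

For an MA(q) process X_t = eps_t + sum_i theta_i eps_{t-i} with
Var(eps_t) = sigma^2, the variance is
  gamma(0) = sigma^2 * (1 + sum_i theta_i^2).
  sum_i theta_i^2 = (0.636)^2 = 0.404496.
  gamma(0) = 1 * (1 + 0.404496) = 1 * 1.404496 = 1.404496, which rounds to 1.4045.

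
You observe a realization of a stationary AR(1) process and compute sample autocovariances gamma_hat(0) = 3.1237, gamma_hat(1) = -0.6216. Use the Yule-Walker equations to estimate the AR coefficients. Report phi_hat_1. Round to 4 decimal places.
\hat\phi_{1} = -0.1990

The Yule-Walker equations for an AR(p) process read, in matrix form,
  Gamma_p phi = r_p,   with   (Gamma_p)_{ij} = gamma(|i - j|),
                       (r_p)_i = gamma(i),   i,j = 1..p.
Substitute the sample gammas (Toeplitz matrix and right-hand side of size 1):
  Gamma_p = [[3.1237]]
  r_p     = [-0.6216]
With p = 1 this is the single equation gamma(0) phi_1 = gamma(1):
  phi_hat_1 = gamma(1) / gamma(0) = -0.6216 / 3.1237 = -0.1990.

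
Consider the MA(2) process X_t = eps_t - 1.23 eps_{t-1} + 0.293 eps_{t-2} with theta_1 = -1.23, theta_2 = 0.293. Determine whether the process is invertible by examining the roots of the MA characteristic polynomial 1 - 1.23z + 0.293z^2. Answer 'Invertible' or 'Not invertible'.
\text{Invertible}

The MA(q) characteristic polynomial is P(z) = 1 - 1.23z + 0.293z^2.
Invertibility requires all roots to lie outside the unit circle, i.e. |z| > 1 for every root.
Set 1 + (-1.23) z + (0.293) z^2 = 0, i.e. a z^2 + b z + c = 0 with a = 0.293, b = -1.23, c = 1.
Discriminant D = b^2 - 4ac = (-1.23)^2 - 4*(0.293)*1 = 1.5129 - (1.172) = 0.3409.
D >= 0, so the roots are real: z = (-b +/- sqrt(D)) / (2a) = (1.23 +/- 0.583866) / (0.586).
  z_1 = (1.23 + 0.583866) / (0.586) = 3.0953,   |z_1| = 3.0953.
  z_2 = (1.23 - 0.583866) / (0.586) = 1.1026,   |z_2| = 1.1026.
Moduli of all roots: 3.0953, 1.1026.
All moduli strictly greater than 1? Yes.
Verdict: Invertible.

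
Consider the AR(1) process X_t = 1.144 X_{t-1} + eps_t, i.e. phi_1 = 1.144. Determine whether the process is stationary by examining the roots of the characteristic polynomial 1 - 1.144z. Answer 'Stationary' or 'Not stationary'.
\text{Not stationary}

The AR(p) characteristic polynomial is P(z) = 1 - 1.144z.
Stationarity requires all roots to lie outside the unit circle, i.e. |z| > 1 for every root.
This is linear in z: 1 + (-1.144) z = 0  =>  z = -1/(-1.144) = 0.874126,  |z| = 0.874126.
Moduli of all roots: 0.8741.
All moduli strictly greater than 1? No.
Verdict: Not stationary.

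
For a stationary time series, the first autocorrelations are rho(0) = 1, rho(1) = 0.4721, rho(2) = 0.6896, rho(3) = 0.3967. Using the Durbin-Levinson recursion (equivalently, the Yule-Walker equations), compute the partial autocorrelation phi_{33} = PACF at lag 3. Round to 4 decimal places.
\phi_{33} = -0.0340

The PACF at lag k is phi_{kk}, the last component of the solution
to the Yule-Walker system G_k phi = r_k where
  (G_k)_{ij} = rho(|i - j|), (r_k)_i = rho(i), i,j = 1..k.
Equivalently, Durbin-Levinson gives phi_{kk} iteratively:
  phi_{11} = rho(1)
  phi_{kk} = [rho(k) - sum_{j=1..k-1} phi_{k-1,j} rho(k-j)]
            / [1 - sum_{j=1..k-1} phi_{k-1,j} rho(j)],
  phi_{k,j} = phi_{k-1,j} - phi_{kk} phi_{k-1,k-j},  j = 1..k-1.
Step k = 1:
  phi_11 = rho(1) = 0.4721.
Step k = 2:
  phi_22 = [rho(2) - phi_11 rho(1)] / [1 - phi_11 rho(1)] = [0.6896 - (0.4721)(0.4721)] / [1 - (0.4721)(0.4721)]
         = 0.46672159 / 0.77712159 = 0.600577.
  Update: phi_21 = phi_11 - phi_22 phi_11 = 0.4721 - (0.600577)(0.4721) = 0.188567.
Step k = 3:
  phi_33 = [rho(3) - phi_21 rho(2) - phi_22 rho(1)] / [1 - phi_21 rho(1) - phi_22 rho(2)]
    numerator   = 0.3967 - (0.188567)(0.6896) - (0.600577)(0.4721) = -0.01686866
    denominator = 1 - (0.188567)(0.4721) - (0.600577)(0.6896) = 0.4968192
  phi_33 = -0.01686866 / 0.4968192 = -0.034.
Therefore phi_{33} = -0.0340.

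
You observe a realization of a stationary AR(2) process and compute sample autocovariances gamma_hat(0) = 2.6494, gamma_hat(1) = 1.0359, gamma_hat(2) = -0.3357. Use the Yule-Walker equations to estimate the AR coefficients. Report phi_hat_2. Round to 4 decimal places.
\hat\phi_{2} = -0.3300

The Yule-Walker equations for an AR(p) process read, in matrix form,
  Gamma_p phi = r_p,   with   (Gamma_p)_{ij} = gamma(|i - j|),
                       (r_p)_i = gamma(i),   i,j = 1..p.
Substitute the sample gammas (Toeplitz matrix and right-hand side of size 2):
  Gamma_p = [[2.6494, 1.0359], [1.0359, 2.6494]]
  r_p     = [1.0359, -0.3357]
Written out:
  2.6494 phi_1 + 1.0359 phi_2 = 1.0359
  1.0359 phi_1 + 2.6494 phi_2 = -0.3357
Solve by Cramer's rule:
  det = gamma(0)^2 - gamma(1)^2 = (2.6494)^2 - (1.0359)^2 = 7.01932036 - 1.07308881 = 5.94623155
  phi_hat_1 = [gamma(1) gamma(0) - gamma(1) gamma(2)] / det = [(1.0359)(2.6494) - (1.0359)(-0.3357)] / 5.94623155 = 3.09226509 / 5.94623155 = 0.52
  phi_hat_2 = [gamma(0) gamma(2) - gamma(1)^2] / det = [(2.6494)(-0.3357) - (1.0359)^2] / 5.94623155 = -1.96249239 / 5.94623155 = -0.33
So phi_hat = [0.5200, -0.3300].
Therefore phi_hat_2 = -0.3300.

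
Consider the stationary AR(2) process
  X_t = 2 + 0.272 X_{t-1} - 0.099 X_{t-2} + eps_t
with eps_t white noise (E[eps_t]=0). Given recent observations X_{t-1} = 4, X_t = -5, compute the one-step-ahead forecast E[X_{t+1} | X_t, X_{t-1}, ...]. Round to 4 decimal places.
E[X_{t+1} \mid \mathcal F_t] = 0.2440

For an AR(p) model X_t = c + sum_i phi_i X_{t-i} + eps_t, the
one-step-ahead conditional mean is
  E[X_{t+1} | X_t, ...] = c + sum_i phi_i X_{t+1-i}.
Substitute known values:
  E[X_{t+1} | ...] = 2 + (0.272) * (-5) + (-0.099) * (4)
                   = 0.2440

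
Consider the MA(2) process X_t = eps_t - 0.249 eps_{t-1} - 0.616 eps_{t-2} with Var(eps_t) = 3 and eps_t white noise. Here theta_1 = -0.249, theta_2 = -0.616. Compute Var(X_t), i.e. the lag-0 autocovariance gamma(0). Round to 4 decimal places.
\gamma(0) = 4.3244

For an MA(q) process X_t = eps_t + sum_i theta_i eps_{t-i} with
Var(eps_t) = sigma^2, the variance is
  gamma(0) = sigma^2 * (1 + sum_i theta_i^2).
  sum_i theta_i^2 = (-0.249)^2 + (-0.616)^2 = 0.062001 + 0.379456 = 0.441457.
  gamma(0) = 3 * (1 + 0.441457) = 3 * 1.441457 = 4.324371, which rounds to 4.3244.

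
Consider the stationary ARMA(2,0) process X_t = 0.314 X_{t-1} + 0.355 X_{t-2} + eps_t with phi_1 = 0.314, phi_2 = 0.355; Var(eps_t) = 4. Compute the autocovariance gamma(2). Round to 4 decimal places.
\gamma(2) = 3.0463

Multiply the model equation by X_{t-k} and take expectations. With theta_0 = psi_0 = 1 and psi_j the MA(infinity) weights, this gives
  gamma(k) - sum_i phi_i gamma(k-i) = c_k,
  c_k = sigma^2 * sum_{j=k..q} theta_j psi_{j-k}   (c_k = 0 for k > q),
using gamma(-m) = gamma(m).
Pure AR (q = 0): c_0 = sigma^2 = 4, c_k = 0 for k >= 1.
Equations for k = 0, 1, 2 (AR order 2, c_2 = 0):
  (E0) gamma(0) = phi_1 gamma(1) + phi_2 gamma(2) + c_0
  (E1) gamma(1) = phi_1 gamma(0) + phi_2 gamma(1) + c_1
  (E2) gamma(2) = phi_1 gamma(1) + phi_2 gamma(0)
From (E1): gamma(1) = A gamma(0) + B with
  A = phi_1 / (1 - phi_2) = 0.314 / 0.645 = 0.486822,   B = c_1 / (1 - phi_2) = 0 / 0.645 = 0.
Insert (E2) into (E0): gamma(0) (1 - phi_2^2) = phi_1 (1 + phi_2) gamma(1) + c_0.
  phi_1 (1 + phi_2) = (0.314)(1.355) = 0.42547,   1 - phi_2^2 = 0.873975.
Replace gamma(1) by A gamma(0) + B and collect gamma(0):
  gamma(0) [0.873975 - (0.42547)(0.486822)] = c_0 = 4
  gamma(0) * 0.666847 = 4
  gamma(0) = 4 / 0.666847 = 5.998378.
  gamma(1) = A gamma(0) = (0.486822)(5.998378) = 2.92014.
  gamma(2) = phi_1 gamma(1) + phi_2 gamma(0) = (0.314)(2.92014) + (0.355)(5.998378) = 3.046348.
Therefore gamma(2) = 3.0463 (to 4 decimal places).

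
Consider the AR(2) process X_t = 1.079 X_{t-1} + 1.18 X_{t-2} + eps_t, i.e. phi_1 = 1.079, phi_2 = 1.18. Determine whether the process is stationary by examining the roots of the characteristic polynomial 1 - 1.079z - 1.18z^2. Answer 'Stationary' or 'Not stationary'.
\text{Not stationary}

The AR(p) characteristic polynomial is P(z) = 1 - 1.079z - 1.18z^2.
Stationarity requires all roots to lie outside the unit circle, i.e. |z| > 1 for every root.
Set 1 + (-1.079) z + (-1.18) z^2 = 0, i.e. a z^2 + b z + c = 0 with a = -1.18, b = -1.079, c = 1.
Discriminant D = b^2 - 4ac = (-1.079)^2 - 4*(-1.18)*1 = 1.164241 - (-4.72) = 5.884241.
D >= 0, so the roots are real: z = (-b +/- sqrt(D)) / (2a) = (1.079 +/- 2.425745) / (-2.36).
  z_1 = (1.079 + 2.425745) / (-2.36) = -1.4851,   |z_1| = 1.4851.
  z_2 = (1.079 - 2.425745) / (-2.36) = 0.5707,   |z_2| = 0.5707.
Moduli of all roots: 1.4851, 0.5707.
All moduli strictly greater than 1? No.
Verdict: Not stationary.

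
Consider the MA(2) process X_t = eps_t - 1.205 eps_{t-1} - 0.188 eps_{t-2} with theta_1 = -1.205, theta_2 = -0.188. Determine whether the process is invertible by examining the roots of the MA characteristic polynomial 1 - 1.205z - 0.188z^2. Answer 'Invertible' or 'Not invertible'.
\text{Not invertible}

The MA(q) characteristic polynomial is P(z) = 1 - 1.205z - 0.188z^2.
Invertibility requires all roots to lie outside the unit circle, i.e. |z| > 1 for every root.
Set 1 + (-1.205) z + (-0.188) z^2 = 0, i.e. a z^2 + b z + c = 0 with a = -0.188, b = -1.205, c = 1.
Discriminant D = b^2 - 4ac = (-1.205)^2 - 4*(-0.188)*1 = 1.452025 - (-0.752) = 2.204025.
D >= 0, so the roots are real: z = (-b +/- sqrt(D)) / (2a) = (1.205 +/- 1.484596) / (-0.376).
  z_1 = (1.205 + 1.484596) / (-0.376) = -7.1532,   |z_1| = 7.1532.
  z_2 = (1.205 - 1.484596) / (-0.376) = 0.7436,   |z_2| = 0.7436.
Moduli of all roots: 7.1532, 0.7436.
All moduli strictly greater than 1? No.
Verdict: Not invertible.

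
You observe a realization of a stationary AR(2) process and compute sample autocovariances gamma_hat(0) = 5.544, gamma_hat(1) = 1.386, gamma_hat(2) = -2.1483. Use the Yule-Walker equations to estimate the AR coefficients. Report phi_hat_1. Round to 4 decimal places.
\hat\phi_{1} = 0.3700

The Yule-Walker equations for an AR(p) process read, in matrix form,
  Gamma_p phi = r_p,   with   (Gamma_p)_{ij} = gamma(|i - j|),
                       (r_p)_i = gamma(i),   i,j = 1..p.
Substitute the sample gammas (Toeplitz matrix and right-hand side of size 2):
  Gamma_p = [[5.544, 1.386], [1.386, 5.544]]
  r_p     = [1.386, -2.1483]
Written out:
  5.544 phi_1 + 1.386 phi_2 = 1.386
  1.386 phi_1 + 5.544 phi_2 = -2.1483
Solve by Cramer's rule:
  det = gamma(0)^2 - gamma(1)^2 = (5.544)^2 - (1.386)^2 = 30.735936 - 1.920996 = 28.81494
  phi_hat_1 = [gamma(1) gamma(0) - gamma(1) gamma(2)] / det = [(1.386)(5.544) - (1.386)(-2.1483)] / 28.81494 = 10.6615278 / 28.81494 = 0.37
  phi_hat_2 = [gamma(0) gamma(2) - gamma(1)^2] / det = [(5.544)(-2.1483) - (1.386)^2] / 28.81494 = -13.8311712 / 28.81494 = -0.48
So phi_hat = [0.3700, -0.4800].
Therefore phi_hat_1 = 0.3700.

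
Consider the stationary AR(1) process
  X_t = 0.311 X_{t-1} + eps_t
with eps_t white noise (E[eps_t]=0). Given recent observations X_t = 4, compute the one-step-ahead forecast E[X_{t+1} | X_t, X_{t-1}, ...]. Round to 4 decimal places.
E[X_{t+1} \mid \mathcal F_t] = 1.2440

For an AR(p) model X_t = c + sum_i phi_i X_{t-i} + eps_t, the
one-step-ahead conditional mean is
  E[X_{t+1} | X_t, ...] = c + sum_i phi_i X_{t+1-i}.
Substitute known values:
  E[X_{t+1} | ...] = (0.311) * (4)
                   = 1.2440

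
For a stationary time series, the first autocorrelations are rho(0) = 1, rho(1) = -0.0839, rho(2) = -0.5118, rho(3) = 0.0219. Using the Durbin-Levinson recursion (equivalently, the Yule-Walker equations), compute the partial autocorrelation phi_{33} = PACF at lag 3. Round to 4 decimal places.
\phi_{33} = -0.1210

The PACF at lag k is phi_{kk}, the last component of the solution
to the Yule-Walker system G_k phi = r_k where
  (G_k)_{ij} = rho(|i - j|), (r_k)_i = rho(i), i,j = 1..k.
Equivalently, Durbin-Levinson gives phi_{kk} iteratively:
  phi_{11} = rho(1)
  phi_{kk} = [rho(k) - sum_{j=1..k-1} phi_{k-1,j} rho(k-j)]
            / [1 - sum_{j=1..k-1} phi_{k-1,j} rho(j)],
  phi_{k,j} = phi_{k-1,j} - phi_{kk} phi_{k-1,k-j},  j = 1..k-1.
Step k = 1:
  phi_11 = rho(1) = -0.0839.
Step k = 2:
  phi_22 = [rho(2) - phi_11 rho(1)] / [1 - phi_11 rho(1)] = [-0.5118 - (-0.0839)(-0.0839)] / [1 - (-0.0839)(-0.0839)]
         = -0.51883921 / 0.99296079 = -0.522517.
  Update: phi_21 = phi_11 - phi_22 phi_11 = -0.0839 - (-0.522517)(-0.0839) = -0.127739.
Step k = 3:
  phi_33 = [rho(3) - phi_21 rho(2) - phi_22 rho(1)] / [1 - phi_21 rho(1) - phi_22 rho(2)]
    numerator   = 0.0219 - (-0.127739)(-0.5118) - (-0.522517)(-0.0839) = -0.08731613
    denominator = 1 - (-0.127739)(-0.0839) - (-0.522517)(-0.5118) = 0.72185832
  phi_33 = -0.08731613 / 0.72185832 = -0.121.
Therefore phi_{33} = -0.1210.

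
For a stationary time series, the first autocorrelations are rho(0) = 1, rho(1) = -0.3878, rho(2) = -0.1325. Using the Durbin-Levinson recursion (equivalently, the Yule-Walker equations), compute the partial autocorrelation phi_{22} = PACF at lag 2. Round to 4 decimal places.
\phi_{22} = -0.3330

The PACF at lag k is phi_{kk}, the last component of the solution
to the Yule-Walker system G_k phi = r_k where
  (G_k)_{ij} = rho(|i - j|), (r_k)_i = rho(i), i,j = 1..k.
Equivalently, Durbin-Levinson gives phi_{kk} iteratively:
  phi_{11} = rho(1)
  phi_{kk} = [rho(k) - sum_{j=1..k-1} phi_{k-1,j} rho(k-j)]
            / [1 - sum_{j=1..k-1} phi_{k-1,j} rho(j)],
  phi_{k,j} = phi_{k-1,j} - phi_{kk} phi_{k-1,k-j},  j = 1..k-1.
Step k = 1:
  phi_11 = rho(1) = -0.3878.
Step k = 2:
  phi_22 = [rho(2) - phi_11 rho(1)] / [1 - phi_11 rho(1)] = [-0.1325 - (-0.3878)(-0.3878)] / [1 - (-0.3878)(-0.3878)]
         = -0.28288884 / 0.84961116 = -0.333.
Therefore phi_{22} = -0.3330.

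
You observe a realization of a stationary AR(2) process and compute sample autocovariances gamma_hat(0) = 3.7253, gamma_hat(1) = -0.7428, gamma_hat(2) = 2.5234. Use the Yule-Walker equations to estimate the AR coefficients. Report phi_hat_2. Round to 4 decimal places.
\hat\phi_{2} = 0.6640

The Yule-Walker equations for an AR(p) process read, in matrix form,
  Gamma_p phi = r_p,   with   (Gamma_p)_{ij} = gamma(|i - j|),
                       (r_p)_i = gamma(i),   i,j = 1..p.
Substitute the sample gammas (Toeplitz matrix and right-hand side of size 2):
  Gamma_p = [[3.7253, -0.7428], [-0.7428, 3.7253]]
  r_p     = [-0.7428, 2.5234]
Written out:
  3.7253 phi_1 - 0.7428 phi_2 = -0.7428
  -0.7428 phi_1 + 3.7253 phi_2 = 2.5234
Solve by Cramer's rule:
  det = gamma(0)^2 - gamma(1)^2 = (3.7253)^2 - (-0.7428)^2 = 13.87786009 - 0.55175184 = 13.32610825
  phi_hat_1 = [gamma(1) gamma(0) - gamma(1) gamma(2)] / det = [(-0.7428)(3.7253) - (-0.7428)(2.5234)] / 13.32610825 = -0.89277132 / 13.32610825 = -0.067
  phi_hat_2 = [gamma(0) gamma(2) - gamma(1)^2] / det = [(3.7253)(2.5234) - (-0.7428)^2] / 13.32610825 = 8.84867018 / 13.32610825 = 0.664
So phi_hat = [-0.0670, 0.6640].
Therefore phi_hat_2 = 0.6640.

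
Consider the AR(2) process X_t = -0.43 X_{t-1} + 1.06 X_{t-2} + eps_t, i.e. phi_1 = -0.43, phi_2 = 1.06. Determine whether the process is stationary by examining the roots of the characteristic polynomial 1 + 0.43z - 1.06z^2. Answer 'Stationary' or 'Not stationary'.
\text{Not stationary}

The AR(p) characteristic polynomial is P(z) = 1 + 0.43z - 1.06z^2.
Stationarity requires all roots to lie outside the unit circle, i.e. |z| > 1 for every root.
Set 1 + (0.43) z + (-1.06) z^2 = 0, i.e. a z^2 + b z + c = 0 with a = -1.06, b = 0.43, c = 1.
Discriminant D = b^2 - 4ac = (0.43)^2 - 4*(-1.06)*1 = 0.1849 - (-4.24) = 4.4249.
D >= 0, so the roots are real: z = (-b +/- sqrt(D)) / (2a) = (-0.43 +/- 2.103545) / (-2.12).
  z_1 = (-0.43 + 2.103545) / (-2.12) = -0.7894,   |z_1| = 0.7894.
  z_2 = (-0.43 - 2.103545) / (-2.12) = 1.1951,   |z_2| = 1.1951.
Moduli of all roots: 0.7894, 1.1951.
All moduli strictly greater than 1? No.
Verdict: Not stationary.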